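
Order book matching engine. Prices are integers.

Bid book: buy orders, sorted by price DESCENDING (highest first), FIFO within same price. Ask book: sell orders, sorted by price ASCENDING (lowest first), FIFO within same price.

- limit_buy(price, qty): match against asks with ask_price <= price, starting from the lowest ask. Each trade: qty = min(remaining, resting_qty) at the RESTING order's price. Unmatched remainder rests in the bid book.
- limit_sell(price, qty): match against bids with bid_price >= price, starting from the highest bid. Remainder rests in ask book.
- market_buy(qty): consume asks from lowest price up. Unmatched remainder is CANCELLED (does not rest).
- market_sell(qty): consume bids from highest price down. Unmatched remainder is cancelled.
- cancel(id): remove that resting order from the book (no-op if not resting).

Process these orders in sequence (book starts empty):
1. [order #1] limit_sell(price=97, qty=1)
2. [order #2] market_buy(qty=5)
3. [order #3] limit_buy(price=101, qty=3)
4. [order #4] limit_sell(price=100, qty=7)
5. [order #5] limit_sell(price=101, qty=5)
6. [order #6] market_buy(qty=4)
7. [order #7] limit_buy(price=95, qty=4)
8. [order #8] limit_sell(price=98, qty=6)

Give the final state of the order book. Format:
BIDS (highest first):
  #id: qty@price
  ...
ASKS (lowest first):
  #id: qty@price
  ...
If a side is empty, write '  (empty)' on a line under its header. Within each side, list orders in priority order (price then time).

After op 1 [order #1] limit_sell(price=97, qty=1): fills=none; bids=[-] asks=[#1:1@97]
After op 2 [order #2] market_buy(qty=5): fills=#2x#1:1@97; bids=[-] asks=[-]
After op 3 [order #3] limit_buy(price=101, qty=3): fills=none; bids=[#3:3@101] asks=[-]
After op 4 [order #4] limit_sell(price=100, qty=7): fills=#3x#4:3@101; bids=[-] asks=[#4:4@100]
After op 5 [order #5] limit_sell(price=101, qty=5): fills=none; bids=[-] asks=[#4:4@100 #5:5@101]
After op 6 [order #6] market_buy(qty=4): fills=#6x#4:4@100; bids=[-] asks=[#5:5@101]
After op 7 [order #7] limit_buy(price=95, qty=4): fills=none; bids=[#7:4@95] asks=[#5:5@101]
After op 8 [order #8] limit_sell(price=98, qty=6): fills=none; bids=[#7:4@95] asks=[#8:6@98 #5:5@101]

Answer: BIDS (highest first):
  #7: 4@95
ASKS (lowest first):
  #8: 6@98
  #5: 5@101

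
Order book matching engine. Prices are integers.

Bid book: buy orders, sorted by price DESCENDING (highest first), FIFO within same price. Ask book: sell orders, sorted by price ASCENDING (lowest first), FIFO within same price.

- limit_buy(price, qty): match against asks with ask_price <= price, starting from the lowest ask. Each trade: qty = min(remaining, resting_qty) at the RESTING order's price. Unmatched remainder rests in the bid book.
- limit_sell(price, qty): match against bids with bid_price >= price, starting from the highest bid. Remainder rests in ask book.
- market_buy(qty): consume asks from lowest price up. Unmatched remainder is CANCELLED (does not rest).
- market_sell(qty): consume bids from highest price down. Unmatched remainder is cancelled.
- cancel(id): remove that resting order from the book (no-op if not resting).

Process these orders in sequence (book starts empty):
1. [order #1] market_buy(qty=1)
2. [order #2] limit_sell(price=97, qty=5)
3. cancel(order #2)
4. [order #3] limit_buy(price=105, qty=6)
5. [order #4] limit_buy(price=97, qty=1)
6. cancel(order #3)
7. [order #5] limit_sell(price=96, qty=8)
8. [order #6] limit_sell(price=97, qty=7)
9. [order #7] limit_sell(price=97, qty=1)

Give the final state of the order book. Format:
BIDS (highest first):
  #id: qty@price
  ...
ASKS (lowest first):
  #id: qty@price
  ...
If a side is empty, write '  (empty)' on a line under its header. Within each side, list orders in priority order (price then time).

Answer: BIDS (highest first):
  (empty)
ASKS (lowest first):
  #5: 7@96
  #6: 7@97
  #7: 1@97

Derivation:
After op 1 [order #1] market_buy(qty=1): fills=none; bids=[-] asks=[-]
After op 2 [order #2] limit_sell(price=97, qty=5): fills=none; bids=[-] asks=[#2:5@97]
After op 3 cancel(order #2): fills=none; bids=[-] asks=[-]
After op 4 [order #3] limit_buy(price=105, qty=6): fills=none; bids=[#3:6@105] asks=[-]
After op 5 [order #4] limit_buy(price=97, qty=1): fills=none; bids=[#3:6@105 #4:1@97] asks=[-]
After op 6 cancel(order #3): fills=none; bids=[#4:1@97] asks=[-]
After op 7 [order #5] limit_sell(price=96, qty=8): fills=#4x#5:1@97; bids=[-] asks=[#5:7@96]
After op 8 [order #6] limit_sell(price=97, qty=7): fills=none; bids=[-] asks=[#5:7@96 #6:7@97]
After op 9 [order #7] limit_sell(price=97, qty=1): fills=none; bids=[-] asks=[#5:7@96 #6:7@97 #7:1@97]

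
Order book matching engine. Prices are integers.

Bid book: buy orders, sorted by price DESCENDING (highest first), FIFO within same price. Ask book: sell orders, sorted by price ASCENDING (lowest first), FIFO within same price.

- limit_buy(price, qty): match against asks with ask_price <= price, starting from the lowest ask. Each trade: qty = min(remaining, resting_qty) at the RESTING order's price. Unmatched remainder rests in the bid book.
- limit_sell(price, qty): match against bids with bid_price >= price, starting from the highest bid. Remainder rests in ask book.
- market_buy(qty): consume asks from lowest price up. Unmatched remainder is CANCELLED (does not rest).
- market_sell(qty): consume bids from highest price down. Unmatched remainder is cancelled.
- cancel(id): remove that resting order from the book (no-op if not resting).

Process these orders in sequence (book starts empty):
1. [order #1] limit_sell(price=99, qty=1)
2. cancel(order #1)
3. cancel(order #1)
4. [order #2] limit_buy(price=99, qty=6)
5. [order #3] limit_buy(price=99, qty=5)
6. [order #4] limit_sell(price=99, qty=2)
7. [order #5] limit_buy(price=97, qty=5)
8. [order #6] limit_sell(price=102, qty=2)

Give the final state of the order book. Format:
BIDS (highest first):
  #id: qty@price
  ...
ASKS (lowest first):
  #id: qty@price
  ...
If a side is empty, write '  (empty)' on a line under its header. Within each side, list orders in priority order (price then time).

After op 1 [order #1] limit_sell(price=99, qty=1): fills=none; bids=[-] asks=[#1:1@99]
After op 2 cancel(order #1): fills=none; bids=[-] asks=[-]
After op 3 cancel(order #1): fills=none; bids=[-] asks=[-]
After op 4 [order #2] limit_buy(price=99, qty=6): fills=none; bids=[#2:6@99] asks=[-]
After op 5 [order #3] limit_buy(price=99, qty=5): fills=none; bids=[#2:6@99 #3:5@99] asks=[-]
After op 6 [order #4] limit_sell(price=99, qty=2): fills=#2x#4:2@99; bids=[#2:4@99 #3:5@99] asks=[-]
After op 7 [order #5] limit_buy(price=97, qty=5): fills=none; bids=[#2:4@99 #3:5@99 #5:5@97] asks=[-]
After op 8 [order #6] limit_sell(price=102, qty=2): fills=none; bids=[#2:4@99 #3:5@99 #5:5@97] asks=[#6:2@102]

Answer: BIDS (highest first):
  #2: 4@99
  #3: 5@99
  #5: 5@97
ASKS (lowest first):
  #6: 2@102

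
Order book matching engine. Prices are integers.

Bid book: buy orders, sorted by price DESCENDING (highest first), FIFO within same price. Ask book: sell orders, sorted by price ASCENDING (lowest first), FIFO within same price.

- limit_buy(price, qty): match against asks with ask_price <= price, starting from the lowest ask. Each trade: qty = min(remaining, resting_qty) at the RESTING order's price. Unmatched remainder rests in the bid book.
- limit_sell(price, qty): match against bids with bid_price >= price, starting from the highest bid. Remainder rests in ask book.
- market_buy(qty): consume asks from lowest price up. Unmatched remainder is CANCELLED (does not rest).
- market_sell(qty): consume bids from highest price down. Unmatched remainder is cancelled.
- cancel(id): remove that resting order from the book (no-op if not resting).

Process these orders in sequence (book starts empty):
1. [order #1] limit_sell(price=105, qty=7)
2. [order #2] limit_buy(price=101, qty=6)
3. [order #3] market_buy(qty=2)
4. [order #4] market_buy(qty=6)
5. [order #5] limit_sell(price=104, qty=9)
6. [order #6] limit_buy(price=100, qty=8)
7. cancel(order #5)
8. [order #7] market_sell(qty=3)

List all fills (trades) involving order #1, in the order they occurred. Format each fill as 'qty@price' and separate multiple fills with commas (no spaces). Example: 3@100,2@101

After op 1 [order #1] limit_sell(price=105, qty=7): fills=none; bids=[-] asks=[#1:7@105]
After op 2 [order #2] limit_buy(price=101, qty=6): fills=none; bids=[#2:6@101] asks=[#1:7@105]
After op 3 [order #3] market_buy(qty=2): fills=#3x#1:2@105; bids=[#2:6@101] asks=[#1:5@105]
After op 4 [order #4] market_buy(qty=6): fills=#4x#1:5@105; bids=[#2:6@101] asks=[-]
After op 5 [order #5] limit_sell(price=104, qty=9): fills=none; bids=[#2:6@101] asks=[#5:9@104]
After op 6 [order #6] limit_buy(price=100, qty=8): fills=none; bids=[#2:6@101 #6:8@100] asks=[#5:9@104]
After op 7 cancel(order #5): fills=none; bids=[#2:6@101 #6:8@100] asks=[-]
After op 8 [order #7] market_sell(qty=3): fills=#2x#7:3@101; bids=[#2:3@101 #6:8@100] asks=[-]

Answer: 2@105,5@105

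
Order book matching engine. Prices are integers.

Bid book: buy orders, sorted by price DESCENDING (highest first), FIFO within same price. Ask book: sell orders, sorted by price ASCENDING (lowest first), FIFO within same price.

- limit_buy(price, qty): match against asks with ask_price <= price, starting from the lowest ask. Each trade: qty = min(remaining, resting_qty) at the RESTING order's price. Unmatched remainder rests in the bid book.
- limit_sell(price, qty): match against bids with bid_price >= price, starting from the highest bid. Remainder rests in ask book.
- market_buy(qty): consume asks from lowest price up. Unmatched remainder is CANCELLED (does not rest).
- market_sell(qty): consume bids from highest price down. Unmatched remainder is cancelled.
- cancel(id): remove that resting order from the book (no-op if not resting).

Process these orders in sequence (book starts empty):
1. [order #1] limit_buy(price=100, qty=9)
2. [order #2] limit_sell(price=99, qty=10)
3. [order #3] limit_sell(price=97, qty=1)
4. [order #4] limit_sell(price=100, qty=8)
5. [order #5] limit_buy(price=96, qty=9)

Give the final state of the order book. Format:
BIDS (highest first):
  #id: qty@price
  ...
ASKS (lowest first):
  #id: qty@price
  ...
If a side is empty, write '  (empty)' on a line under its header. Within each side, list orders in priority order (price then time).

Answer: BIDS (highest first):
  #5: 9@96
ASKS (lowest first):
  #3: 1@97
  #2: 1@99
  #4: 8@100

Derivation:
After op 1 [order #1] limit_buy(price=100, qty=9): fills=none; bids=[#1:9@100] asks=[-]
After op 2 [order #2] limit_sell(price=99, qty=10): fills=#1x#2:9@100; bids=[-] asks=[#2:1@99]
After op 3 [order #3] limit_sell(price=97, qty=1): fills=none; bids=[-] asks=[#3:1@97 #2:1@99]
After op 4 [order #4] limit_sell(price=100, qty=8): fills=none; bids=[-] asks=[#3:1@97 #2:1@99 #4:8@100]
After op 5 [order #5] limit_buy(price=96, qty=9): fills=none; bids=[#5:9@96] asks=[#3:1@97 #2:1@99 #4:8@100]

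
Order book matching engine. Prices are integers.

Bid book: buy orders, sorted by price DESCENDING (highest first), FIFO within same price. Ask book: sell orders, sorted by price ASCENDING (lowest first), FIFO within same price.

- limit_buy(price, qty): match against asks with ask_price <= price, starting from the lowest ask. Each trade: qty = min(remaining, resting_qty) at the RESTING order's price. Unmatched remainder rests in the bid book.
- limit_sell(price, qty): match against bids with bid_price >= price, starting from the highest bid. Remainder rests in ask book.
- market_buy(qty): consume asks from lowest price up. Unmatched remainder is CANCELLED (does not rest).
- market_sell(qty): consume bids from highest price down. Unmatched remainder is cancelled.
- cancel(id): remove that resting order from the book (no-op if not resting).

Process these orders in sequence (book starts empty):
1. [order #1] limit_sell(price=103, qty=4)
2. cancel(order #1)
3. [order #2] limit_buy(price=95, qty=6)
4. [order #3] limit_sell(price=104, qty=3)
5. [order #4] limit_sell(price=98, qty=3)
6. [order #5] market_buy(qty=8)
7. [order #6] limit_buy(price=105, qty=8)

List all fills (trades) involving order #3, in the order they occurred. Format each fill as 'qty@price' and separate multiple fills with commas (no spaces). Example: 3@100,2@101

Answer: 3@104

Derivation:
After op 1 [order #1] limit_sell(price=103, qty=4): fills=none; bids=[-] asks=[#1:4@103]
After op 2 cancel(order #1): fills=none; bids=[-] asks=[-]
After op 3 [order #2] limit_buy(price=95, qty=6): fills=none; bids=[#2:6@95] asks=[-]
After op 4 [order #3] limit_sell(price=104, qty=3): fills=none; bids=[#2:6@95] asks=[#3:3@104]
After op 5 [order #4] limit_sell(price=98, qty=3): fills=none; bids=[#2:6@95] asks=[#4:3@98 #3:3@104]
After op 6 [order #5] market_buy(qty=8): fills=#5x#4:3@98 #5x#3:3@104; bids=[#2:6@95] asks=[-]
After op 7 [order #6] limit_buy(price=105, qty=8): fills=none; bids=[#6:8@105 #2:6@95] asks=[-]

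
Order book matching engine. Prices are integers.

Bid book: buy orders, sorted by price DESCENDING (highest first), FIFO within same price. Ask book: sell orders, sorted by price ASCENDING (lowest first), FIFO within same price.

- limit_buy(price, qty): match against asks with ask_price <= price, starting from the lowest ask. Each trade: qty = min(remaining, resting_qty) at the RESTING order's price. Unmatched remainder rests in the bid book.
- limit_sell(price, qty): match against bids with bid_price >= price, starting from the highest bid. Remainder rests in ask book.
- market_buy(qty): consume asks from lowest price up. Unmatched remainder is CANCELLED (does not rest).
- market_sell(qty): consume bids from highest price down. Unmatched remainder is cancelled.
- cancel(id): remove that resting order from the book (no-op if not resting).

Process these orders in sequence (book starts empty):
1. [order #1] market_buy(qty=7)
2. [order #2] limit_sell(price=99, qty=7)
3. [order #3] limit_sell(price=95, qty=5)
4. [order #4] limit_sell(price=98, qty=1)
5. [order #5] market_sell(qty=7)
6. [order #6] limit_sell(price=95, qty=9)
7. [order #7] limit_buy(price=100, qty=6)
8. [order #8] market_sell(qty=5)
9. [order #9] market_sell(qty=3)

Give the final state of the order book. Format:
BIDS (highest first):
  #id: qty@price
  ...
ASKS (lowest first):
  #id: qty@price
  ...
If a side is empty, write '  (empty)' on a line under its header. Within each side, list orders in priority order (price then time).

After op 1 [order #1] market_buy(qty=7): fills=none; bids=[-] asks=[-]
After op 2 [order #2] limit_sell(price=99, qty=7): fills=none; bids=[-] asks=[#2:7@99]
After op 3 [order #3] limit_sell(price=95, qty=5): fills=none; bids=[-] asks=[#3:5@95 #2:7@99]
After op 4 [order #4] limit_sell(price=98, qty=1): fills=none; bids=[-] asks=[#3:5@95 #4:1@98 #2:7@99]
After op 5 [order #5] market_sell(qty=7): fills=none; bids=[-] asks=[#3:5@95 #4:1@98 #2:7@99]
After op 6 [order #6] limit_sell(price=95, qty=9): fills=none; bids=[-] asks=[#3:5@95 #6:9@95 #4:1@98 #2:7@99]
After op 7 [order #7] limit_buy(price=100, qty=6): fills=#7x#3:5@95 #7x#6:1@95; bids=[-] asks=[#6:8@95 #4:1@98 #2:7@99]
After op 8 [order #8] market_sell(qty=5): fills=none; bids=[-] asks=[#6:8@95 #4:1@98 #2:7@99]
After op 9 [order #9] market_sell(qty=3): fills=none; bids=[-] asks=[#6:8@95 #4:1@98 #2:7@99]

Answer: BIDS (highest first):
  (empty)
ASKS (lowest first):
  #6: 8@95
  #4: 1@98
  #2: 7@99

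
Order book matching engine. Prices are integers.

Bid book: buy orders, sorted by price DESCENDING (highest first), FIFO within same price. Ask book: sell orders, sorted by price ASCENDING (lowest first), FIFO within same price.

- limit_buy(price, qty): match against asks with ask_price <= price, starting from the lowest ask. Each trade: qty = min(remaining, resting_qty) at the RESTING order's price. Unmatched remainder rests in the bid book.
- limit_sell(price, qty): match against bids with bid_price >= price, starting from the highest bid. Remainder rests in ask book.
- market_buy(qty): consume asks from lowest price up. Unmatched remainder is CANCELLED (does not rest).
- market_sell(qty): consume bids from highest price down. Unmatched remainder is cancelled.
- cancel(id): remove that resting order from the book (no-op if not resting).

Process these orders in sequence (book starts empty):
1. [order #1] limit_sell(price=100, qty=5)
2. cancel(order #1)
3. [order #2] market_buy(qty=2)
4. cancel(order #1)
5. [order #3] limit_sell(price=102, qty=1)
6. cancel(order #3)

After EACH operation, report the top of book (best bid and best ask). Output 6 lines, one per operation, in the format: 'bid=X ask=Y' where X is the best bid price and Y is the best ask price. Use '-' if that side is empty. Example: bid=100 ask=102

Answer: bid=- ask=100
bid=- ask=-
bid=- ask=-
bid=- ask=-
bid=- ask=102
bid=- ask=-

Derivation:
After op 1 [order #1] limit_sell(price=100, qty=5): fills=none; bids=[-] asks=[#1:5@100]
After op 2 cancel(order #1): fills=none; bids=[-] asks=[-]
After op 3 [order #2] market_buy(qty=2): fills=none; bids=[-] asks=[-]
After op 4 cancel(order #1): fills=none; bids=[-] asks=[-]
After op 5 [order #3] limit_sell(price=102, qty=1): fills=none; bids=[-] asks=[#3:1@102]
After op 6 cancel(order #3): fills=none; bids=[-] asks=[-]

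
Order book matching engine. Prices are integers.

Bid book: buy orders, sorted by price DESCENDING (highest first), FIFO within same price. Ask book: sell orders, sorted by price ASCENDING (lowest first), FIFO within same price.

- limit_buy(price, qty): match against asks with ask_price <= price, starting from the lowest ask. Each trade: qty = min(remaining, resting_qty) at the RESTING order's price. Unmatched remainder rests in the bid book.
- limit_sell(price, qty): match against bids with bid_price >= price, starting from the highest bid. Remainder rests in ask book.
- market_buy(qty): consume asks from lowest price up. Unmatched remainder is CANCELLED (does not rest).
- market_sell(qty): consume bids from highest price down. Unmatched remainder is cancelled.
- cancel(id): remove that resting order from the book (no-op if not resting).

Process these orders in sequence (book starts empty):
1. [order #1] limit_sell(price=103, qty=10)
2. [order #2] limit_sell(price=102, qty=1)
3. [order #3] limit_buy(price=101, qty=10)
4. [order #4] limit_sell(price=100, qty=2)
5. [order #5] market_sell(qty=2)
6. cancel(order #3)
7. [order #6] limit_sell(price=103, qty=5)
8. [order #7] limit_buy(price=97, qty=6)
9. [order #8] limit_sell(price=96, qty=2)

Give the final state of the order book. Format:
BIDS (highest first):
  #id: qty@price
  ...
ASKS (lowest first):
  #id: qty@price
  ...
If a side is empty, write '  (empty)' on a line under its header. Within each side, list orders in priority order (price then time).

After op 1 [order #1] limit_sell(price=103, qty=10): fills=none; bids=[-] asks=[#1:10@103]
After op 2 [order #2] limit_sell(price=102, qty=1): fills=none; bids=[-] asks=[#2:1@102 #1:10@103]
After op 3 [order #3] limit_buy(price=101, qty=10): fills=none; bids=[#3:10@101] asks=[#2:1@102 #1:10@103]
After op 4 [order #4] limit_sell(price=100, qty=2): fills=#3x#4:2@101; bids=[#3:8@101] asks=[#2:1@102 #1:10@103]
After op 5 [order #5] market_sell(qty=2): fills=#3x#5:2@101; bids=[#3:6@101] asks=[#2:1@102 #1:10@103]
After op 6 cancel(order #3): fills=none; bids=[-] asks=[#2:1@102 #1:10@103]
After op 7 [order #6] limit_sell(price=103, qty=5): fills=none; bids=[-] asks=[#2:1@102 #1:10@103 #6:5@103]
After op 8 [order #7] limit_buy(price=97, qty=6): fills=none; bids=[#7:6@97] asks=[#2:1@102 #1:10@103 #6:5@103]
After op 9 [order #8] limit_sell(price=96, qty=2): fills=#7x#8:2@97; bids=[#7:4@97] asks=[#2:1@102 #1:10@103 #6:5@103]

Answer: BIDS (highest first):
  #7: 4@97
ASKS (lowest first):
  #2: 1@102
  #1: 10@103
  #6: 5@103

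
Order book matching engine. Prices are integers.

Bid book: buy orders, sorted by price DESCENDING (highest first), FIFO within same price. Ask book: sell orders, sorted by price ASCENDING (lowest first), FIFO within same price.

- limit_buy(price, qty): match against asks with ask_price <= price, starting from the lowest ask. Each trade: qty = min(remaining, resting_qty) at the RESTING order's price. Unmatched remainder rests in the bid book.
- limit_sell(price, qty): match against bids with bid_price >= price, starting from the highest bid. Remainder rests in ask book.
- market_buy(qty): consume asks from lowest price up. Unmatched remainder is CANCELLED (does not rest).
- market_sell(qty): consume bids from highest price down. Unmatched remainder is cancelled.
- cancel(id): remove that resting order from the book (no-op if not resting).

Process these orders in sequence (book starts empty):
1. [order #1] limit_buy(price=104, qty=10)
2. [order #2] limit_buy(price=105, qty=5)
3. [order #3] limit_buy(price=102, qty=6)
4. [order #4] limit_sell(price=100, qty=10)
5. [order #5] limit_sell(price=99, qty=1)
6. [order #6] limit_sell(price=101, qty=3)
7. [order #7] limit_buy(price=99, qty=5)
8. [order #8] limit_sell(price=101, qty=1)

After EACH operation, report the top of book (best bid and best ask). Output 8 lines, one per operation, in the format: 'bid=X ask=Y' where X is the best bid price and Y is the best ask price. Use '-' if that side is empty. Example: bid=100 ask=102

After op 1 [order #1] limit_buy(price=104, qty=10): fills=none; bids=[#1:10@104] asks=[-]
After op 2 [order #2] limit_buy(price=105, qty=5): fills=none; bids=[#2:5@105 #1:10@104] asks=[-]
After op 3 [order #3] limit_buy(price=102, qty=6): fills=none; bids=[#2:5@105 #1:10@104 #3:6@102] asks=[-]
After op 4 [order #4] limit_sell(price=100, qty=10): fills=#2x#4:5@105 #1x#4:5@104; bids=[#1:5@104 #3:6@102] asks=[-]
After op 5 [order #5] limit_sell(price=99, qty=1): fills=#1x#5:1@104; bids=[#1:4@104 #3:6@102] asks=[-]
After op 6 [order #6] limit_sell(price=101, qty=3): fills=#1x#6:3@104; bids=[#1:1@104 #3:6@102] asks=[-]
After op 7 [order #7] limit_buy(price=99, qty=5): fills=none; bids=[#1:1@104 #3:6@102 #7:5@99] asks=[-]
After op 8 [order #8] limit_sell(price=101, qty=1): fills=#1x#8:1@104; bids=[#3:6@102 #7:5@99] asks=[-]

Answer: bid=104 ask=-
bid=105 ask=-
bid=105 ask=-
bid=104 ask=-
bid=104 ask=-
bid=104 ask=-
bid=104 ask=-
bid=102 ask=-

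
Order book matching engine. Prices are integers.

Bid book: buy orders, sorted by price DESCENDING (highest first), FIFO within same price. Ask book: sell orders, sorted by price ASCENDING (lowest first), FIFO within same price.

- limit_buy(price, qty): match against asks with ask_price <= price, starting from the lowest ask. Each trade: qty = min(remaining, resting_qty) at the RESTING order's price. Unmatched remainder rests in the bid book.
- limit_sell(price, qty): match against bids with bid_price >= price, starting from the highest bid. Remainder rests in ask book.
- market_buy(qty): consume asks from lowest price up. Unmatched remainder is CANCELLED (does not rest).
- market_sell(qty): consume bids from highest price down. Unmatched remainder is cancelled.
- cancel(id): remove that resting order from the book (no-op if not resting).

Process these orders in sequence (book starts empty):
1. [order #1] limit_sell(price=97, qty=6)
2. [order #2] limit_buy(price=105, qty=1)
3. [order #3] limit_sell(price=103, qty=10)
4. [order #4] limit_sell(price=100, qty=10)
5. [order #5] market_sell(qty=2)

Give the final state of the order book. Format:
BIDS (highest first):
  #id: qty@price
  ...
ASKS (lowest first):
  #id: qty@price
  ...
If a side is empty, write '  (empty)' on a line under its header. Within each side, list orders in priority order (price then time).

Answer: BIDS (highest first):
  (empty)
ASKS (lowest first):
  #1: 5@97
  #4: 10@100
  #3: 10@103

Derivation:
After op 1 [order #1] limit_sell(price=97, qty=6): fills=none; bids=[-] asks=[#1:6@97]
After op 2 [order #2] limit_buy(price=105, qty=1): fills=#2x#1:1@97; bids=[-] asks=[#1:5@97]
After op 3 [order #3] limit_sell(price=103, qty=10): fills=none; bids=[-] asks=[#1:5@97 #3:10@103]
After op 4 [order #4] limit_sell(price=100, qty=10): fills=none; bids=[-] asks=[#1:5@97 #4:10@100 #3:10@103]
After op 5 [order #5] market_sell(qty=2): fills=none; bids=[-] asks=[#1:5@97 #4:10@100 #3:10@103]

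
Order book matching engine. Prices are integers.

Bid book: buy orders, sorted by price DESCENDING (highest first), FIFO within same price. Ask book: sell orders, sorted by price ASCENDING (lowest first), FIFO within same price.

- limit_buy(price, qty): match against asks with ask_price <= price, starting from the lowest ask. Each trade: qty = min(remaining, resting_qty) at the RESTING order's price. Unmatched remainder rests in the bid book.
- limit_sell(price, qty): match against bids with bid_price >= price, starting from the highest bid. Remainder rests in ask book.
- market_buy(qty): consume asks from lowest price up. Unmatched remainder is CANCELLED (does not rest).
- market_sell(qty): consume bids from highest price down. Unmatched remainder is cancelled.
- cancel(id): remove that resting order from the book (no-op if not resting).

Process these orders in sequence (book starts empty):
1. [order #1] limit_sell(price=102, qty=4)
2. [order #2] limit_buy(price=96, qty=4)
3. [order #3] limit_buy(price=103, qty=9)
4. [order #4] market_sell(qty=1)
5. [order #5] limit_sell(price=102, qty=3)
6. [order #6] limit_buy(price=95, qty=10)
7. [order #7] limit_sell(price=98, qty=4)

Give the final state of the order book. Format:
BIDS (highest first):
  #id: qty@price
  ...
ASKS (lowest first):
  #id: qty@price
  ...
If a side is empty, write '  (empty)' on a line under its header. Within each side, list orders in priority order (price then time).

Answer: BIDS (highest first):
  #2: 4@96
  #6: 10@95
ASKS (lowest first):
  #7: 3@98

Derivation:
After op 1 [order #1] limit_sell(price=102, qty=4): fills=none; bids=[-] asks=[#1:4@102]
After op 2 [order #2] limit_buy(price=96, qty=4): fills=none; bids=[#2:4@96] asks=[#1:4@102]
After op 3 [order #3] limit_buy(price=103, qty=9): fills=#3x#1:4@102; bids=[#3:5@103 #2:4@96] asks=[-]
After op 4 [order #4] market_sell(qty=1): fills=#3x#4:1@103; bids=[#3:4@103 #2:4@96] asks=[-]
After op 5 [order #5] limit_sell(price=102, qty=3): fills=#3x#5:3@103; bids=[#3:1@103 #2:4@96] asks=[-]
After op 6 [order #6] limit_buy(price=95, qty=10): fills=none; bids=[#3:1@103 #2:4@96 #6:10@95] asks=[-]
After op 7 [order #7] limit_sell(price=98, qty=4): fills=#3x#7:1@103; bids=[#2:4@96 #6:10@95] asks=[#7:3@98]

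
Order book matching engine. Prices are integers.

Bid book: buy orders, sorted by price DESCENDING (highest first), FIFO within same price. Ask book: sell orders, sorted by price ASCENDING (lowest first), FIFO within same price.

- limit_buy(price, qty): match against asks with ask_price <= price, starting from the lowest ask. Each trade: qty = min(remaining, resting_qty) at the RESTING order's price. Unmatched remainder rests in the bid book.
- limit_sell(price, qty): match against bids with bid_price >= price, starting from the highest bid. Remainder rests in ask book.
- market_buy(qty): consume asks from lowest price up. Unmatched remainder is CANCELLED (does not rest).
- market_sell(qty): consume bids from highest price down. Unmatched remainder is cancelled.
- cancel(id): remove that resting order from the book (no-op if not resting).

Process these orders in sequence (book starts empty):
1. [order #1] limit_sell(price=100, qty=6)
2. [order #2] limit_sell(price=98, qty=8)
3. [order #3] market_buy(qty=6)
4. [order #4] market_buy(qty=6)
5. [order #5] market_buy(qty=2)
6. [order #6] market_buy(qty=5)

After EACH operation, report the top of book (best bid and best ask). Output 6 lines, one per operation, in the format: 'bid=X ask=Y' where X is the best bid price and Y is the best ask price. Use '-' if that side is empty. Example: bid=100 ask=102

Answer: bid=- ask=100
bid=- ask=98
bid=- ask=98
bid=- ask=100
bid=- ask=-
bid=- ask=-

Derivation:
After op 1 [order #1] limit_sell(price=100, qty=6): fills=none; bids=[-] asks=[#1:6@100]
After op 2 [order #2] limit_sell(price=98, qty=8): fills=none; bids=[-] asks=[#2:8@98 #1:6@100]
After op 3 [order #3] market_buy(qty=6): fills=#3x#2:6@98; bids=[-] asks=[#2:2@98 #1:6@100]
After op 4 [order #4] market_buy(qty=6): fills=#4x#2:2@98 #4x#1:4@100; bids=[-] asks=[#1:2@100]
After op 5 [order #5] market_buy(qty=2): fills=#5x#1:2@100; bids=[-] asks=[-]
After op 6 [order #6] market_buy(qty=5): fills=none; bids=[-] asks=[-]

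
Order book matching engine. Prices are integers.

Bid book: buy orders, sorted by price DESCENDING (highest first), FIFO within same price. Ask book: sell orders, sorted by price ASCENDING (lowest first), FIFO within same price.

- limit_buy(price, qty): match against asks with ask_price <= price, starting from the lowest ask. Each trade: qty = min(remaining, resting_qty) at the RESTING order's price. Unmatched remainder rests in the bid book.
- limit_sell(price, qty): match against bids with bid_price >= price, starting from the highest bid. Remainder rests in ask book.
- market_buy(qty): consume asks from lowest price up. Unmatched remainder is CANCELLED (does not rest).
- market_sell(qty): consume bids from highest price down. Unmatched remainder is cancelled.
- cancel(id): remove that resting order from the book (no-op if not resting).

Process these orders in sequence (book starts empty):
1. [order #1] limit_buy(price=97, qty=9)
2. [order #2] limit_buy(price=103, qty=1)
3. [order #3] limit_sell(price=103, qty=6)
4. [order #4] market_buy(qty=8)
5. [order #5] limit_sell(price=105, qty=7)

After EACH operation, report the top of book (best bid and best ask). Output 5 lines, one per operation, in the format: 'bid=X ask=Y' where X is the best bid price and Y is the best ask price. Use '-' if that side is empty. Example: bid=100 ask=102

After op 1 [order #1] limit_buy(price=97, qty=9): fills=none; bids=[#1:9@97] asks=[-]
After op 2 [order #2] limit_buy(price=103, qty=1): fills=none; bids=[#2:1@103 #1:9@97] asks=[-]
After op 3 [order #3] limit_sell(price=103, qty=6): fills=#2x#3:1@103; bids=[#1:9@97] asks=[#3:5@103]
After op 4 [order #4] market_buy(qty=8): fills=#4x#3:5@103; bids=[#1:9@97] asks=[-]
After op 5 [order #5] limit_sell(price=105, qty=7): fills=none; bids=[#1:9@97] asks=[#5:7@105]

Answer: bid=97 ask=-
bid=103 ask=-
bid=97 ask=103
bid=97 ask=-
bid=97 ask=105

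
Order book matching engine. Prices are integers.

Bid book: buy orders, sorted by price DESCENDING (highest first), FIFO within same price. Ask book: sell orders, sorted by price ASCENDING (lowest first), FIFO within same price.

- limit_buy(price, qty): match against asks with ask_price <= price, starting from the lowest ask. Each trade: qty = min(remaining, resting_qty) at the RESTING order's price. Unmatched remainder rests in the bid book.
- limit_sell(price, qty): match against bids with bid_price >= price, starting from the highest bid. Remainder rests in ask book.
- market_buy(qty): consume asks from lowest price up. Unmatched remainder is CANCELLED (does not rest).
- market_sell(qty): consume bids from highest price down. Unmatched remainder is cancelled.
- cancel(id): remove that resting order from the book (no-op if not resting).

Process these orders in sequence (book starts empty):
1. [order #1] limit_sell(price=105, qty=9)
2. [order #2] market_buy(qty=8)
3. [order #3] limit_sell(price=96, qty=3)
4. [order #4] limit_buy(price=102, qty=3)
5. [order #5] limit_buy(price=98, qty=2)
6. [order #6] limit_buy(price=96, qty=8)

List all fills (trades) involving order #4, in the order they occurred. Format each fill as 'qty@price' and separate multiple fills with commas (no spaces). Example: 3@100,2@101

After op 1 [order #1] limit_sell(price=105, qty=9): fills=none; bids=[-] asks=[#1:9@105]
After op 2 [order #2] market_buy(qty=8): fills=#2x#1:8@105; bids=[-] asks=[#1:1@105]
After op 3 [order #3] limit_sell(price=96, qty=3): fills=none; bids=[-] asks=[#3:3@96 #1:1@105]
After op 4 [order #4] limit_buy(price=102, qty=3): fills=#4x#3:3@96; bids=[-] asks=[#1:1@105]
After op 5 [order #5] limit_buy(price=98, qty=2): fills=none; bids=[#5:2@98] asks=[#1:1@105]
After op 6 [order #6] limit_buy(price=96, qty=8): fills=none; bids=[#5:2@98 #6:8@96] asks=[#1:1@105]

Answer: 3@96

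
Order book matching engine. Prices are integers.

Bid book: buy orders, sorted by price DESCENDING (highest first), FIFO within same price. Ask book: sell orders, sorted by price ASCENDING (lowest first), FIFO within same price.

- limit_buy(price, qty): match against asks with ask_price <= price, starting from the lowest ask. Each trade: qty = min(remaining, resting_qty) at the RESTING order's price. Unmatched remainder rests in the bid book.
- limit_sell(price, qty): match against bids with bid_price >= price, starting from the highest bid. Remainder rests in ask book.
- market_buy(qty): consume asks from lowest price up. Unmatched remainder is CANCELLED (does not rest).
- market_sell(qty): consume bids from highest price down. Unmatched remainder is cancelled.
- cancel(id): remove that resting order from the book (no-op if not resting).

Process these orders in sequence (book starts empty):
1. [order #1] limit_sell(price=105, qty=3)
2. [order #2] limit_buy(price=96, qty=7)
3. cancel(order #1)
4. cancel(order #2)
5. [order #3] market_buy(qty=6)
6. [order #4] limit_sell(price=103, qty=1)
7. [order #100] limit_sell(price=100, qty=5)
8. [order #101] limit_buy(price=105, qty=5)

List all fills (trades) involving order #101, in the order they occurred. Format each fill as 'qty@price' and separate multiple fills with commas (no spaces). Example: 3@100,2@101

After op 1 [order #1] limit_sell(price=105, qty=3): fills=none; bids=[-] asks=[#1:3@105]
After op 2 [order #2] limit_buy(price=96, qty=7): fills=none; bids=[#2:7@96] asks=[#1:3@105]
After op 3 cancel(order #1): fills=none; bids=[#2:7@96] asks=[-]
After op 4 cancel(order #2): fills=none; bids=[-] asks=[-]
After op 5 [order #3] market_buy(qty=6): fills=none; bids=[-] asks=[-]
After op 6 [order #4] limit_sell(price=103, qty=1): fills=none; bids=[-] asks=[#4:1@103]
After op 7 [order #100] limit_sell(price=100, qty=5): fills=none; bids=[-] asks=[#100:5@100 #4:1@103]
After op 8 [order #101] limit_buy(price=105, qty=5): fills=#101x#100:5@100; bids=[-] asks=[#4:1@103]

Answer: 5@100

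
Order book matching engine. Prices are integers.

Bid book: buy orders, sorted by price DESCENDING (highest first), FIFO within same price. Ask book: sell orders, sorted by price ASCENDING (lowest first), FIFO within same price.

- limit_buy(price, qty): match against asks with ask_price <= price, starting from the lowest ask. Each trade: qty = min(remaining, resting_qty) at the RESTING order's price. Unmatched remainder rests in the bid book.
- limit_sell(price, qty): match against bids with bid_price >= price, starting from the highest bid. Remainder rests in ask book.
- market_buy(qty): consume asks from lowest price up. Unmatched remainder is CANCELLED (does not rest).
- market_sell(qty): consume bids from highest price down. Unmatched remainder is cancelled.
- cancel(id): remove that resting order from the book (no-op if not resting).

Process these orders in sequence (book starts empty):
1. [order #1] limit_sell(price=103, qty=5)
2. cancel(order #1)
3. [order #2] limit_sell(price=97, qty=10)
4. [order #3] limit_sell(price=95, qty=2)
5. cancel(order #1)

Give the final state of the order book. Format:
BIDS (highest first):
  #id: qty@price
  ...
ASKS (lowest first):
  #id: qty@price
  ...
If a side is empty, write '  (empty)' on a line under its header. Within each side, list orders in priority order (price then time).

Answer: BIDS (highest first):
  (empty)
ASKS (lowest first):
  #3: 2@95
  #2: 10@97

Derivation:
After op 1 [order #1] limit_sell(price=103, qty=5): fills=none; bids=[-] asks=[#1:5@103]
After op 2 cancel(order #1): fills=none; bids=[-] asks=[-]
After op 3 [order #2] limit_sell(price=97, qty=10): fills=none; bids=[-] asks=[#2:10@97]
After op 4 [order #3] limit_sell(price=95, qty=2): fills=none; bids=[-] asks=[#3:2@95 #2:10@97]
After op 5 cancel(order #1): fills=none; bids=[-] asks=[#3:2@95 #2:10@97]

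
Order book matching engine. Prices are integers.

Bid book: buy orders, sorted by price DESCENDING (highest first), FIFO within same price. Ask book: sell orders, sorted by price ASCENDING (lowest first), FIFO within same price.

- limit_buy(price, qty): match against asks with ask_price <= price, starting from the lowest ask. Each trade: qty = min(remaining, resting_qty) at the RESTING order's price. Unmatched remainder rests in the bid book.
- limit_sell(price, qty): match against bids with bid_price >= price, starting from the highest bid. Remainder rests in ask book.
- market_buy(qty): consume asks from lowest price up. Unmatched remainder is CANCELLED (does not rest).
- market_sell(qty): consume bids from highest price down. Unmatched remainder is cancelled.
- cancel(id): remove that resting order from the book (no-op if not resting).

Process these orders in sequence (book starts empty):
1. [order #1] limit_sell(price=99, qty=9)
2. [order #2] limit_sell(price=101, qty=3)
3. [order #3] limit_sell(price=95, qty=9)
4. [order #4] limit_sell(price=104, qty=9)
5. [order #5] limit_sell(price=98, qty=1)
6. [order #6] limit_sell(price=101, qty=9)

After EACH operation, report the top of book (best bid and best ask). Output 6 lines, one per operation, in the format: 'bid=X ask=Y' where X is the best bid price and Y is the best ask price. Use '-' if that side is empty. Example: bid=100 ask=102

After op 1 [order #1] limit_sell(price=99, qty=9): fills=none; bids=[-] asks=[#1:9@99]
After op 2 [order #2] limit_sell(price=101, qty=3): fills=none; bids=[-] asks=[#1:9@99 #2:3@101]
After op 3 [order #3] limit_sell(price=95, qty=9): fills=none; bids=[-] asks=[#3:9@95 #1:9@99 #2:3@101]
After op 4 [order #4] limit_sell(price=104, qty=9): fills=none; bids=[-] asks=[#3:9@95 #1:9@99 #2:3@101 #4:9@104]
After op 5 [order #5] limit_sell(price=98, qty=1): fills=none; bids=[-] asks=[#3:9@95 #5:1@98 #1:9@99 #2:3@101 #4:9@104]
After op 6 [order #6] limit_sell(price=101, qty=9): fills=none; bids=[-] asks=[#3:9@95 #5:1@98 #1:9@99 #2:3@101 #6:9@101 #4:9@104]

Answer: bid=- ask=99
bid=- ask=99
bid=- ask=95
bid=- ask=95
bid=- ask=95
bid=- ask=95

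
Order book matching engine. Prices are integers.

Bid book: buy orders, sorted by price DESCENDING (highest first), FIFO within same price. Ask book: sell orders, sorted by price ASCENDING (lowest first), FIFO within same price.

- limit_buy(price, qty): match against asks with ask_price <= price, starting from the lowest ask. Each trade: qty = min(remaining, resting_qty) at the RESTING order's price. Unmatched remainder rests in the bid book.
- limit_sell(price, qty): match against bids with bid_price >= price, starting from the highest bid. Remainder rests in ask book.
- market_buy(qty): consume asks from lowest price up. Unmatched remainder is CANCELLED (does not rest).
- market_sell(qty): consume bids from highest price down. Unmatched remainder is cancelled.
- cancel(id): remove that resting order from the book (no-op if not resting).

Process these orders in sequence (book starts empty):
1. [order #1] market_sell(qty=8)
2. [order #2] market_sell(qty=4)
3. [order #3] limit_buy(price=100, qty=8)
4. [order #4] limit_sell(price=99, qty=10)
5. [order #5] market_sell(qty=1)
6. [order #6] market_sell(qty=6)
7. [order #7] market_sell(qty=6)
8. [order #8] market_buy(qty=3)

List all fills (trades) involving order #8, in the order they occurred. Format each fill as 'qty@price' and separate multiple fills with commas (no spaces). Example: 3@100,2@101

After op 1 [order #1] market_sell(qty=8): fills=none; bids=[-] asks=[-]
After op 2 [order #2] market_sell(qty=4): fills=none; bids=[-] asks=[-]
After op 3 [order #3] limit_buy(price=100, qty=8): fills=none; bids=[#3:8@100] asks=[-]
After op 4 [order #4] limit_sell(price=99, qty=10): fills=#3x#4:8@100; bids=[-] asks=[#4:2@99]
After op 5 [order #5] market_sell(qty=1): fills=none; bids=[-] asks=[#4:2@99]
After op 6 [order #6] market_sell(qty=6): fills=none; bids=[-] asks=[#4:2@99]
After op 7 [order #7] market_sell(qty=6): fills=none; bids=[-] asks=[#4:2@99]
After op 8 [order #8] market_buy(qty=3): fills=#8x#4:2@99; bids=[-] asks=[-]

Answer: 2@99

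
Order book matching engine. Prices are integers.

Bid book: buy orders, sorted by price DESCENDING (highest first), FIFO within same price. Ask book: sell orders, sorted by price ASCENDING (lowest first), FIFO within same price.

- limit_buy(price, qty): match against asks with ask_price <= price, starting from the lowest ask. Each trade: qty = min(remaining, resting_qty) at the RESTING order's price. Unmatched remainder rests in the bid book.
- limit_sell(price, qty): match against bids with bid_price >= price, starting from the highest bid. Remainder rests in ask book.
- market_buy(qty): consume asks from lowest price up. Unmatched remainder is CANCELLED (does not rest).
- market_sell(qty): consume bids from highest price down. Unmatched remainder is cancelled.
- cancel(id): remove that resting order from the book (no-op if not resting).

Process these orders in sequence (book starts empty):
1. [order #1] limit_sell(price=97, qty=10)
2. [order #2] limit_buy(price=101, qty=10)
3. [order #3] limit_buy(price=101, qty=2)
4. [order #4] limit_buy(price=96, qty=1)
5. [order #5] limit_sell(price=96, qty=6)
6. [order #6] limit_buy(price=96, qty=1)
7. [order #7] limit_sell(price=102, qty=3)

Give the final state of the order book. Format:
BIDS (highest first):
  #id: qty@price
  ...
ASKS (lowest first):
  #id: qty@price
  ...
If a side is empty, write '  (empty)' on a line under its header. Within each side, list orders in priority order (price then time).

Answer: BIDS (highest first):
  (empty)
ASKS (lowest first):
  #5: 2@96
  #7: 3@102

Derivation:
After op 1 [order #1] limit_sell(price=97, qty=10): fills=none; bids=[-] asks=[#1:10@97]
After op 2 [order #2] limit_buy(price=101, qty=10): fills=#2x#1:10@97; bids=[-] asks=[-]
After op 3 [order #3] limit_buy(price=101, qty=2): fills=none; bids=[#3:2@101] asks=[-]
After op 4 [order #4] limit_buy(price=96, qty=1): fills=none; bids=[#3:2@101 #4:1@96] asks=[-]
After op 5 [order #5] limit_sell(price=96, qty=6): fills=#3x#5:2@101 #4x#5:1@96; bids=[-] asks=[#5:3@96]
After op 6 [order #6] limit_buy(price=96, qty=1): fills=#6x#5:1@96; bids=[-] asks=[#5:2@96]
After op 7 [order #7] limit_sell(price=102, qty=3): fills=none; bids=[-] asks=[#5:2@96 #7:3@102]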